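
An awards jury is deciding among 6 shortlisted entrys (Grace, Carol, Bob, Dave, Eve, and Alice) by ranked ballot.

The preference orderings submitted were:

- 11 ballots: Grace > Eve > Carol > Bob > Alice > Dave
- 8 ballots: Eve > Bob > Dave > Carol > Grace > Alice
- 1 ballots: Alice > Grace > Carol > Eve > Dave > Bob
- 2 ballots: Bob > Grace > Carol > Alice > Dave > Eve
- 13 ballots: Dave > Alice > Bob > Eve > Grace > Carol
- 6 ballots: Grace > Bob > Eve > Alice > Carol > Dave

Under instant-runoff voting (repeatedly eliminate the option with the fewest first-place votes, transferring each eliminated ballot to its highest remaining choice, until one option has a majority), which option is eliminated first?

Carol

Round 1: Grace 17, Dave 13, Eve 8, Bob 2, Alice 1, Carol 0. Carol has the fewest and is eliminated.
Round 2: Grace 17, Dave 13, Eve 8, Bob 2, Alice 1. Alice has the fewest and is eliminated.
Round 3: Grace 18, Dave 13, Eve 8, Bob 2. Bob has the fewest and is eliminated.
Round 4: Grace 20, Dave 13, Eve 8. Eve has the fewest and is eliminated.
Round 5: Dave 21, Grace 20. Dave has a majority.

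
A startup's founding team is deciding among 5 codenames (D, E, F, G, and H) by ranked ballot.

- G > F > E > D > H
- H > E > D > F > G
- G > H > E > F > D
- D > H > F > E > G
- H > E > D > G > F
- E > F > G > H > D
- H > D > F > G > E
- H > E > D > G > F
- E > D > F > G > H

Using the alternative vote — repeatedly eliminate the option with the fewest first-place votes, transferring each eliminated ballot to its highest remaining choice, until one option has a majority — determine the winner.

Round 1: H 4, E 2, G 2, D 1, F 0. F has the fewest and is eliminated.
Round 2: H 4, E 2, G 2, D 1. D has the fewest and is eliminated.
Round 3: H 5, E 2, G 2. H has a majority.

H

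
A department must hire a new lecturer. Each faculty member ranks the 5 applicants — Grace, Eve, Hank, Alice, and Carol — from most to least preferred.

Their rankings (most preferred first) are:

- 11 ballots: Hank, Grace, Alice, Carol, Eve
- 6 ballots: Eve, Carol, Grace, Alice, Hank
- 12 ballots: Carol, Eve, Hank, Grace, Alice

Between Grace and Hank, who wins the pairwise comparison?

Ballots ranking Grace above Hank: 6.
Ballots ranking Hank above Grace: 11+12 = 23.
Hank wins the head-to-head, 23–6.

Hank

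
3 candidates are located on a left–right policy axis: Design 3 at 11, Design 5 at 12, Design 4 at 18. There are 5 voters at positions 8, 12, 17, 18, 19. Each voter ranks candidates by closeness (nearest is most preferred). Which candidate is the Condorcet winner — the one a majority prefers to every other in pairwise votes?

With single-peaked preferences on a line, the Condorcet winner is the candidate closest to the median voter.
The median voter (position 17) is closest to Design 4 at 18.
Check: Design 4 vs Design 3 — voters closer to Design 4: 3 of 5.

Design 4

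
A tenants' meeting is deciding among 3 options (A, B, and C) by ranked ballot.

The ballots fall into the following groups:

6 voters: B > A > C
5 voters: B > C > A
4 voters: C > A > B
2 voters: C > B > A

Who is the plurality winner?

First-place vote totals:
  A: 0
  B: 11
  C: 6
B has the most first-place votes.

B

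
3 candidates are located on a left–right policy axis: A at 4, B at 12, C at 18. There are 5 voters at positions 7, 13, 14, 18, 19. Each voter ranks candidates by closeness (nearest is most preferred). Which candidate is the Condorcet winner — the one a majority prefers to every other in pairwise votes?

B

With single-peaked preferences on a line, the Condorcet winner is the candidate closest to the median voter.
The median voter (position 14) is closest to B at 12.
Check: B vs A — voters closer to B: 4 of 5.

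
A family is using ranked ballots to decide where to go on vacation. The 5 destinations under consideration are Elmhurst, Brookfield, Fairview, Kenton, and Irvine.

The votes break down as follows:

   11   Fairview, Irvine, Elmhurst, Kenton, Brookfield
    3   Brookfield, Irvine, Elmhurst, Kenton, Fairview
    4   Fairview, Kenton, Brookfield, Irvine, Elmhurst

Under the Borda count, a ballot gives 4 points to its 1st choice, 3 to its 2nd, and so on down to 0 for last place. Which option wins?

Borda scores:
  Elmhurst: 11·2 + 3·2 + 4·0 = 28
  Brookfield: 11·0 + 3·4 + 4·2 = 20
  Fairview: 11·4 + 3·0 + 4·4 = 60
  Kenton: 11·1 + 3·1 + 4·3 = 26
  Irvine: 11·3 + 3·3 + 4·1 = 46
Fairview has the highest total.

Fairview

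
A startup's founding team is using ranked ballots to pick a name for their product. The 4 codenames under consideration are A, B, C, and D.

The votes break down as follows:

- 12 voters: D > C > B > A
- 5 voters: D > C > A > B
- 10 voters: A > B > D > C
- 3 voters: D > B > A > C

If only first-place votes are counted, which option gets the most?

First-place vote totals:
  A: 10
  B: 0
  C: 0
  D: 20
D has the most first-place votes.

D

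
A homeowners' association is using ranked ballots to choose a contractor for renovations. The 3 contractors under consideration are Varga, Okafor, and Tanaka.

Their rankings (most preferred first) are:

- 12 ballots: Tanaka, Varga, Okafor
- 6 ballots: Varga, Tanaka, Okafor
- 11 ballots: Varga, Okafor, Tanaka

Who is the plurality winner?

First-place vote totals:
  Varga: 17
  Okafor: 0
  Tanaka: 12
Varga has the most first-place votes.

Varga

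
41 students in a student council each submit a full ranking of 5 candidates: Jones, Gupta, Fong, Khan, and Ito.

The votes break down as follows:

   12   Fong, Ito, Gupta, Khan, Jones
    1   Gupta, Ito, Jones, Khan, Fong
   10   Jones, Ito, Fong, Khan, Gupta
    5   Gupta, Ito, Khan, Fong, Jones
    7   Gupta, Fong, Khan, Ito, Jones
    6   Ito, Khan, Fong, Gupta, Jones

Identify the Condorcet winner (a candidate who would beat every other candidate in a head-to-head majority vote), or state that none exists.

Head-to-head results (41 voters total):
Jones vs Gupta: Gupta wins 31–10.
Jones vs Fong: Fong wins 30–11.
Jones vs Khan: Khan wins 30–11.
Jones vs Ito: Ito wins 31–10.
Gupta vs Fong: Fong wins 28–13.
Gupta vs Khan: Gupta wins 25–16.
Gupta vs Ito: Ito wins 28–13.
Fong vs Khan: Fong wins 29–12.
Fong vs Ito: Ito wins 22–19.
Khan vs Ito: Ito wins 34–7.
Ito beats each rival — Jones (31–10), Gupta (28–13), Fong (22–19), Khan (34–7) — so Ito is the Condorcet winner.

Ito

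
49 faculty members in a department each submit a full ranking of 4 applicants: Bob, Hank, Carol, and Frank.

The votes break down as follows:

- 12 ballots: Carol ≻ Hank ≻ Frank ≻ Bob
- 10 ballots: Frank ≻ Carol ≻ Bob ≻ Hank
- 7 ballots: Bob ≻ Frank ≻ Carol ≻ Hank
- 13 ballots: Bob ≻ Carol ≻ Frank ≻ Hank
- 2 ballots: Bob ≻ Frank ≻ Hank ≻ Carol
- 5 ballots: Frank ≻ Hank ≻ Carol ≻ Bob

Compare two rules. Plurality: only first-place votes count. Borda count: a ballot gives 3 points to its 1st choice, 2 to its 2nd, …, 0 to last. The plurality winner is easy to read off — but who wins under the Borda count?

Plurality first-place counts: Bob 22, Hank 0, Carol 12, Frank 15 → Bob.
Borda totals: Bob 76, Hank 36, Carol 94, Frank 88 → Carol.

Carol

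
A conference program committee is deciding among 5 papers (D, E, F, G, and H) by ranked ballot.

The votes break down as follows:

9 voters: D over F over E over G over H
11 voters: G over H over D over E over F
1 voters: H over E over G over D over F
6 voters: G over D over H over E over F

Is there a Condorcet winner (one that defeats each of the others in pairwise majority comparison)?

Yes

Head-to-head results (27 voters total):
D vs E: D wins 26–1.
D vs F: D wins 27–0.
D vs G: G wins 18–9.
D vs H: D wins 15–12.
E vs F: E wins 18–9.
E vs G: G wins 17–10.
E vs H: H wins 18–9.
F vs G: G wins 18–9.
F vs H: H wins 18–9.
G vs H: G wins 26–1.
G beats each rival — D (18–9), E (17–10), F (18–9), H (26–1) — so G is the Condorcet winner.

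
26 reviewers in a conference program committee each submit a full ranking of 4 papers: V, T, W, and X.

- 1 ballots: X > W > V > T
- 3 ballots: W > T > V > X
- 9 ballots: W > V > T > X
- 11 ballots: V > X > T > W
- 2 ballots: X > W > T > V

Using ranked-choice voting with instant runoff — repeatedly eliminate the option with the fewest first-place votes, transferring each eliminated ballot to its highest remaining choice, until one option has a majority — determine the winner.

Round 1: W 12, V 11, X 3, T 0. T has the fewest and is eliminated.
Round 2: W 12, V 11, X 3. X has the fewest and is eliminated.
Round 3: W 15, V 11. W has a majority.

W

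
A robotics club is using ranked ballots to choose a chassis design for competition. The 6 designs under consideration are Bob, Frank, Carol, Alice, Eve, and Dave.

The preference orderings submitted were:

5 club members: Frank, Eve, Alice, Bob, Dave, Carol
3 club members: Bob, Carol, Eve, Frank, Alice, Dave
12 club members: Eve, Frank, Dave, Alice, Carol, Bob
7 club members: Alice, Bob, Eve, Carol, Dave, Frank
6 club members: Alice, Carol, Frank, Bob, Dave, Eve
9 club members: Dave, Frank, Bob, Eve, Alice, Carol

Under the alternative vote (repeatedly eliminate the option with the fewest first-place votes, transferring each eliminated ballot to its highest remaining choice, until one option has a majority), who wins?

Eve

Round 1: Alice 13, Eve 12, Dave 9, Frank 5, Bob 3, Carol 0. Carol has the fewest and is eliminated.
Round 2: Alice 13, Eve 12, Dave 9, Frank 5, Bob 3. Bob has the fewest and is eliminated.
Round 3: Eve 15, Alice 13, Dave 9, Frank 5. Frank has the fewest and is eliminated.
Round 4: Eve 20, Alice 13, Dave 9. Dave has the fewest and is eliminated.
Round 5: Eve 29, Alice 13. Eve has a majority.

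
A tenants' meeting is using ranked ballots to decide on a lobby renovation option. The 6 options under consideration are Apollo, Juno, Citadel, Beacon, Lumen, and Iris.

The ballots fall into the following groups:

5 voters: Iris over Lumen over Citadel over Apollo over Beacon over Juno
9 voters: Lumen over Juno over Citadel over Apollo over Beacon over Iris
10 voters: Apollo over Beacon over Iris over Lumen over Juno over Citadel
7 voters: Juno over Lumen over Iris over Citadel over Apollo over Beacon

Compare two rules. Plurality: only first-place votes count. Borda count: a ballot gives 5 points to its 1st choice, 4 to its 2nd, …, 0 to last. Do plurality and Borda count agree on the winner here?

No

Plurality first-place counts: Apollo 10, Juno 7, Citadel 0, Beacon 0, Lumen 9, Iris 5 → Apollo.
Borda totals: Apollo 85, Juno 81, Citadel 56, Beacon 54, Lumen 113, Iris 76 → Lumen.
The two rules disagree: plurality picks Apollo, Borda picks Lumen.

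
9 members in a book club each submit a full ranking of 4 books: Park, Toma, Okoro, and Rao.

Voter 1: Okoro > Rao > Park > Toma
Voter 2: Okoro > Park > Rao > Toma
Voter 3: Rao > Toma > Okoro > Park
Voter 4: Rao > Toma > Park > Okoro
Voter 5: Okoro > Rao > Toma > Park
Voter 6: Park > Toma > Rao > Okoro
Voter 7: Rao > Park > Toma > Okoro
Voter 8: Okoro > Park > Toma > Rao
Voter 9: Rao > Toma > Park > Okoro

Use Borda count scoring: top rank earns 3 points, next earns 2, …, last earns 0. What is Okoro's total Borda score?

Borda scores:
  Park: 1 + 2 + 0 + 1 + 0 + 3 + 2 + 2 + 1 = 12
  Toma: 0 + 0 + 2 + 2 + 1 + 2 + 1 + 1 + 2 = 11
  Okoro: 3 + 3 + 1 + 0 + 3 + 0 + 0 + 3 + 0 = 13
  Rao: 2 + 1 + 3 + 3 + 2 + 1 + 3 + 0 + 3 = 18

13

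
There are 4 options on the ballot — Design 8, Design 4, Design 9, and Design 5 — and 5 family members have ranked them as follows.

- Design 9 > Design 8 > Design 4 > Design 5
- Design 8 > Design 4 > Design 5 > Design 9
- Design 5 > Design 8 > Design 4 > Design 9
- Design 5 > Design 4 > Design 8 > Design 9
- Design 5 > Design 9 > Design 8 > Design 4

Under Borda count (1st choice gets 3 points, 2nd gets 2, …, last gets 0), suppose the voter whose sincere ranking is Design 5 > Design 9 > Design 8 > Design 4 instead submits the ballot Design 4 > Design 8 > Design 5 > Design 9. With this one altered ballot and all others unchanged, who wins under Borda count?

Design 8

Borda totals with the altered ballot: Design 8 10, Design 4 9, Design 9 3, Design 5 8.
The switch changes the winner from Design 5 to Design 8.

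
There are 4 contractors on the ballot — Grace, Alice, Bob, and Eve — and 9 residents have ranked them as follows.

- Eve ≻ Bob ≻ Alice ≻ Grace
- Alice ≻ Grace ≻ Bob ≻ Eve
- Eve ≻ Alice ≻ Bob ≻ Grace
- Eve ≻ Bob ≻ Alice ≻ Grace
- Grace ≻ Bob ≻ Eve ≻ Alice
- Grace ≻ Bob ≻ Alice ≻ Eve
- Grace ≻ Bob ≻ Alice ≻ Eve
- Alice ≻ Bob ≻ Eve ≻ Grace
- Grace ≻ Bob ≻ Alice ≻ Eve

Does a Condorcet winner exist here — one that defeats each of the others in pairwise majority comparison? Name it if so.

Head-to-head results (9 voters total):
Grace vs Alice: Alice wins 5–4.
Grace vs Bob: Grace wins 5–4.
Grace vs Eve: Grace wins 5–4.
Alice vs Bob: Bob wins 6–3.
Alice vs Eve: Alice wins 5–4.
Bob vs Eve: Bob wins 6–3.
No candidate beats all others: Grace beats Bob beats Alice beats Grace, a majority cycle.

There is no Condorcet winner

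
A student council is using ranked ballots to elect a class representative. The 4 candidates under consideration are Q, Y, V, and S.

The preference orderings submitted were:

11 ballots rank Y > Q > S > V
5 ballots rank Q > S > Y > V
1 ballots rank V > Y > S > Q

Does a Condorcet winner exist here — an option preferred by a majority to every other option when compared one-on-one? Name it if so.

Y

Head-to-head results (17 voters total):
Q vs Y: Y wins 12–5.
Q vs V: Q wins 16–1.
Q vs S: Q wins 16–1.
Y vs V: Y wins 16–1.
Y vs S: Y wins 12–5.
V vs S: S wins 16–1.
Y beats each rival — Q (12–5), V (16–1), S (12–5) — so Y is the Condorcet winner.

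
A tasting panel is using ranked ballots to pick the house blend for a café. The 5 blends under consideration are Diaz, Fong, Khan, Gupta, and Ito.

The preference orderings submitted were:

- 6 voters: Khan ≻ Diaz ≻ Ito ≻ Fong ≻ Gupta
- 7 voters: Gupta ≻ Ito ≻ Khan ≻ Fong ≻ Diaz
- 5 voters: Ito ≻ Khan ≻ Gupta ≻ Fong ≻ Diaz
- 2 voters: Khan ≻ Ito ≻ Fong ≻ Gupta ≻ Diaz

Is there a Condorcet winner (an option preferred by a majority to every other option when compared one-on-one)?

Head-to-head results (20 voters total):
Diaz vs Fong: Fong wins 14–6.
Diaz vs Khan: Khan wins 20–0.
Diaz vs Gupta: Gupta wins 14–6.
Diaz vs Ito: Ito wins 14–6.
Fong vs Khan: Khan wins 20–0.
Fong vs Gupta: Gupta wins 12–8.
Fong vs Ito: Ito wins 20–0.
Khan vs Gupta: Khan wins 13–7.
Khan vs Ito: Ito wins 12–8.
Gupta vs Ito: Ito wins 13–7.
Ito beats each rival — Diaz (14–6), Fong (20–0), Khan (12–8), Gupta (13–7) — so Ito is the Condorcet winner.

Yes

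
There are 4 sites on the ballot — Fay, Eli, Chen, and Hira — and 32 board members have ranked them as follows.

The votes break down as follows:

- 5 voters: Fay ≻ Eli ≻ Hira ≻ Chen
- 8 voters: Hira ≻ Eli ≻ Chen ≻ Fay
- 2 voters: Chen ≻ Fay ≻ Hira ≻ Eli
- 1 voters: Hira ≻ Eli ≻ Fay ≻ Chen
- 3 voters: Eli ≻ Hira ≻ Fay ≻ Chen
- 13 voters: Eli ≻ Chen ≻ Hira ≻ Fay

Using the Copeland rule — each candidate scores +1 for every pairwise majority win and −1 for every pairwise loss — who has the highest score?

Eli

Pairwise results:
  Fay vs Eli: Eli wins 25–7.
  Fay vs Chen: Chen wins 23–9.
  Fay vs Hira: Hira wins 25–7.
  Eli vs Chen: Eli wins 30–2.
  Eli vs Hira: Eli wins 21–11.
  Chen vs Hira: Hira wins 17–15.
Copeland scores (wins − losses):
  Fay: 0 − 3 = -3
  Eli: 3 − 0 = 3
  Chen: 1 − 2 = -1
  Hira: 2 − 1 = 1
Eli has the best Copeland score.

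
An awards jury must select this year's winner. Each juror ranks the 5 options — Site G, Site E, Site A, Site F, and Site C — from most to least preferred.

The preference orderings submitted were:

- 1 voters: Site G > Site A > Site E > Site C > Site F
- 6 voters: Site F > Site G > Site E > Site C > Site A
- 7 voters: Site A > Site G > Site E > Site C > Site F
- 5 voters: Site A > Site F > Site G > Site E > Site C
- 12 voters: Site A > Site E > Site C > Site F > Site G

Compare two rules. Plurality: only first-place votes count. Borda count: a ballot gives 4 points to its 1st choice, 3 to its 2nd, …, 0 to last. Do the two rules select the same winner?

Yes

Plurality first-place counts: Site G 1, Site E 0, Site A 24, Site F 6, Site C 0 → Site A.
Borda totals: Site G 53, Site E 69, Site A 99, Site F 51, Site C 38 → Site A.
The two rules agree on Site A.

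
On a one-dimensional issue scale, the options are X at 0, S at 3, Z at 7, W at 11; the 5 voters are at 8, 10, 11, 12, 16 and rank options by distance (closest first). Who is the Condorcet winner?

With single-peaked preferences on a line, the Condorcet winner is the candidate closest to the median voter.
The median voter (position 11) is closest to W at 11.
Check: W vs X — voters closer to W: 5 of 5.

W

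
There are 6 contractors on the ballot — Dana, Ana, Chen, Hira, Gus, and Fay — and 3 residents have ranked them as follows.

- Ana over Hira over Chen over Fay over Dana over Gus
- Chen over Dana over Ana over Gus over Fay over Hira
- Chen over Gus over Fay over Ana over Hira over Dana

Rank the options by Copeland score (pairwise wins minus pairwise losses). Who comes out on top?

Pairwise results:
  Dana vs Ana: Ana wins 2–1.
  Dana vs Chen: Chen wins 3–0.
  Dana vs Hira: Hira wins 2–1.
  Dana vs Gus: Dana wins 2–1.
  Dana vs Fay: Fay wins 2–1.
  Ana vs Chen: Chen wins 2–1.
  Ana vs Hira: Ana wins 3–0.
  Ana vs Gus: Ana wins 2–1.
  Ana vs Fay: Ana wins 2–1.
  Chen vs Hira: Chen wins 2–1.
  Chen vs Gus: Chen wins 3–0.
  Chen vs Fay: Chen wins 3–0.
  Hira vs Gus: Gus wins 2–1.
  Hira vs Fay: Fay wins 2–1.
  Gus vs Fay: Gus wins 2–1.
Copeland scores (wins − losses):
  Dana: 1 − 4 = -3
  Ana: 4 − 1 = 3
  Chen: 5 − 0 = 5
  Hira: 1 − 4 = -3
  Gus: 2 − 3 = -1
  Fay: 2 − 3 = -1
Chen has the best Copeland score.

Chen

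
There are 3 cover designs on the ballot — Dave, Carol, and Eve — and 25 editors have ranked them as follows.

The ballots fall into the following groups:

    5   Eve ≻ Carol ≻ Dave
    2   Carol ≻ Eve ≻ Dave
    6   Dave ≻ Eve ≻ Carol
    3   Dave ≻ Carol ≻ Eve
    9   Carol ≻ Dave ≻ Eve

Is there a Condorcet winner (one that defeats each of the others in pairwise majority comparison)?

Yes

Head-to-head results (25 voters total):
Dave vs Carol: Carol wins 16–9.
Dave vs Eve: Dave wins 18–7.
Carol vs Eve: Carol wins 14–11.
Carol beats each rival — Dave (16–9), Eve (14–11) — so Carol is the Condorcet winner.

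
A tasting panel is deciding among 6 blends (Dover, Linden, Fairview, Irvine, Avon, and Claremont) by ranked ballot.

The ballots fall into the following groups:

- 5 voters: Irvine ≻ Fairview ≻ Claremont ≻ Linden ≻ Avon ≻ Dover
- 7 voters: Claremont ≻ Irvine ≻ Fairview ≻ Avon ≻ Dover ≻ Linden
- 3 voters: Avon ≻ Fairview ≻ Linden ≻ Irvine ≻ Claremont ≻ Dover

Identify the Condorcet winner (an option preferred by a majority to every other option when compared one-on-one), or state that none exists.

Head-to-head results (15 voters total):
Dover vs Linden: Linden wins 8–7.
Dover vs Fairview: Fairview wins 15–0.
Dover vs Irvine: Irvine wins 15–0.
Dover vs Avon: Avon wins 15–0.
Dover vs Claremont: Claremont wins 15–0.
Linden vs Fairview: Fairview wins 15–0.
Linden vs Irvine: Irvine wins 12–3.
Linden vs Avon: Avon wins 10–5.
Linden vs Claremont: Claremont wins 12–3.
Fairview vs Irvine: Irvine wins 12–3.
Fairview vs Avon: Fairview wins 12–3.
Fairview vs Claremont: Fairview wins 8–7.
Irvine vs Avon: Irvine wins 12–3.
Irvine vs Claremont: Irvine wins 8–7.
Avon vs Claremont: Claremont wins 12–3.
Irvine beats each rival — Dover (15–0), Linden (12–3), Fairview (12–3), Avon (12–3), Claremont (8–7) — so Irvine is the Condorcet winner.

Irvine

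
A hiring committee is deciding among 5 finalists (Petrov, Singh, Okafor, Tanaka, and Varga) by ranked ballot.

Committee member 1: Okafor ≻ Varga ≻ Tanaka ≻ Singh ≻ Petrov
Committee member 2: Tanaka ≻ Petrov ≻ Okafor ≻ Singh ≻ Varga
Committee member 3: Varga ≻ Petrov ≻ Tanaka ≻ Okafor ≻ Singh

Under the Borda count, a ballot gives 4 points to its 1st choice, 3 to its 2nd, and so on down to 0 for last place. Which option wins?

Tanaka

Borda scores:
  Petrov: 0 + 3 + 3 = 6
  Singh: 1 + 1 + 0 = 2
  Okafor: 4 + 2 + 1 = 7
  Tanaka: 2 + 4 + 2 = 8
  Varga: 3 + 0 + 4 = 7
Tanaka has the highest total.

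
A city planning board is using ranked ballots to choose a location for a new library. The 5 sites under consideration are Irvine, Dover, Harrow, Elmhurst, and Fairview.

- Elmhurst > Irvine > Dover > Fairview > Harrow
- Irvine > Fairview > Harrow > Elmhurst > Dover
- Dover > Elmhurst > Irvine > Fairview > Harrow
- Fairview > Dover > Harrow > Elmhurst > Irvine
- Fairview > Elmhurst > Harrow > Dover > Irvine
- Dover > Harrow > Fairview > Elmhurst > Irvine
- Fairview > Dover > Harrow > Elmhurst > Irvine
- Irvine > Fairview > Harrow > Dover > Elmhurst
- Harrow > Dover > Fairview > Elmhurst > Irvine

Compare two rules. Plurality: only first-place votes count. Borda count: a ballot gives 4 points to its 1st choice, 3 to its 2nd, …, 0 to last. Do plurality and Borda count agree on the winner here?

Yes

Plurality first-place counts: Irvine 2, Dover 2, Harrow 1, Elmhurst 1, Fairview 3 → Fairview.
Borda totals: Irvine 13, Dover 21, Harrow 17, Elmhurst 15, Fairview 24 → Fairview.
The two rules agree on Fairview.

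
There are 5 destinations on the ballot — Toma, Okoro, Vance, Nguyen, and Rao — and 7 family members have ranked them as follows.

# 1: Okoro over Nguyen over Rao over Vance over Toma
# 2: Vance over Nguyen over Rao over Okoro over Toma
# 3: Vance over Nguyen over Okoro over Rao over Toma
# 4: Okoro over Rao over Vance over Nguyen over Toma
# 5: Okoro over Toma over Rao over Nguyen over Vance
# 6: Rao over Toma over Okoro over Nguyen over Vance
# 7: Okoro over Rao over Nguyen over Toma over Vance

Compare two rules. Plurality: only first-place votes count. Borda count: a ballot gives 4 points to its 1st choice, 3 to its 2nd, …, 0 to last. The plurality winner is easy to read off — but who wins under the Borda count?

Plurality first-place counts: Toma 0, Okoro 4, Vance 2, Nguyen 0, Rao 1 → Okoro.
Borda totals: Toma 7, Okoro 21, Vance 11, Nguyen 14, Rao 17 → Okoro.

Okoro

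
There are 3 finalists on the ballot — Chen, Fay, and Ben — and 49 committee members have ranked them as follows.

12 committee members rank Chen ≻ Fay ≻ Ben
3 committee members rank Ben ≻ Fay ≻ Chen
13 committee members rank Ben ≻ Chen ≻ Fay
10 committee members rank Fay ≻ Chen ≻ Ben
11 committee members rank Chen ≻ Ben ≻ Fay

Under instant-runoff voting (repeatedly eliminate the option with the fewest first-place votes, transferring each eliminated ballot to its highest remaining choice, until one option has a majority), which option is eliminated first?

Fay

Round 1: Chen 23, Ben 16, Fay 10. Fay has the fewest and is eliminated.
Round 2: Chen 33, Ben 16. Chen has a majority.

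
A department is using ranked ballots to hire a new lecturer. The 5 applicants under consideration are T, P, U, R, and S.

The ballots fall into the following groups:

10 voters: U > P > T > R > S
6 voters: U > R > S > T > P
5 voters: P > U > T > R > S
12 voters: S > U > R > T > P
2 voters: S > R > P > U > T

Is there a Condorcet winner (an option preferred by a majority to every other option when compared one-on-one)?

Yes

Head-to-head results (35 voters total):
T vs P: T wins 18–17.
T vs U: U wins 35–0.
T vs R: R wins 20–15.
T vs S: S wins 20–15.
P vs U: U wins 28–7.
P vs R: R wins 20–15.
P vs S: S wins 20–15.
U vs R: U wins 33–2.
U vs S: U wins 21–14.
R vs S: R wins 21–14.
U beats each rival — T (35–0), P (28–7), R (33–2), S (21–14) — so U is the Condorcet winner.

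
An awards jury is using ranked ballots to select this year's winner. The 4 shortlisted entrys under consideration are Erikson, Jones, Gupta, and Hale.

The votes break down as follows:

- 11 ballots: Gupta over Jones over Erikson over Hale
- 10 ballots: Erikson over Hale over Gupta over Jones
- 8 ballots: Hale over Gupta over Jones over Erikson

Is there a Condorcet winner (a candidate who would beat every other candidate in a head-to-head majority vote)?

No

Head-to-head results (29 voters total):
Erikson vs Jones: Jones wins 19–10.
Erikson vs Gupta: Gupta wins 19–10.
Erikson vs Hale: Erikson wins 21–8.
Jones vs Gupta: Gupta wins 29–0.
Jones vs Hale: Hale wins 18–11.
Gupta vs Hale: Hale wins 18–11.
No candidate beats all others: Erikson beats Hale beats Jones beats Erikson, a majority cycle.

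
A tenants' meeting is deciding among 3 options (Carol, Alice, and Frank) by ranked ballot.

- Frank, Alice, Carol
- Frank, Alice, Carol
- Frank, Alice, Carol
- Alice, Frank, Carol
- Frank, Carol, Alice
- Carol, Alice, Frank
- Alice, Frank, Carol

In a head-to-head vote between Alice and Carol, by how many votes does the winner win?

3

Ballots ranking Alice above Carol: 5.
Ballots ranking Carol above Alice: 2.
Alice wins 5–2, a margin of 3.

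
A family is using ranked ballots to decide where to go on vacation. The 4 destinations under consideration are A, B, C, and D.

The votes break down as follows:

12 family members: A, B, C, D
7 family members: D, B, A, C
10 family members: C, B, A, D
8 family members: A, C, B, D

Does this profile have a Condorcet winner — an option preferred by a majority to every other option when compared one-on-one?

Yes

Head-to-head results (37 voters total):
A vs B: A wins 20–17.
A vs C: A wins 27–10.
A vs D: A wins 30–7.
B vs C: B wins 19–18.
B vs D: B wins 30–7.
C vs D: C wins 30–7.
A beats each rival — B (20–17), C (27–10), D (30–7) — so A is the Condorcet winner.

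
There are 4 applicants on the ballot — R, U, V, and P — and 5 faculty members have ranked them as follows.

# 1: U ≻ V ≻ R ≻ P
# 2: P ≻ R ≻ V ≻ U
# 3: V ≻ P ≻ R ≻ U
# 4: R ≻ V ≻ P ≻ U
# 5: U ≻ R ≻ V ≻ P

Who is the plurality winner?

First-place vote totals:
  R: 1
  U: 2
  V: 1
  P: 1
U has the most first-place votes.

U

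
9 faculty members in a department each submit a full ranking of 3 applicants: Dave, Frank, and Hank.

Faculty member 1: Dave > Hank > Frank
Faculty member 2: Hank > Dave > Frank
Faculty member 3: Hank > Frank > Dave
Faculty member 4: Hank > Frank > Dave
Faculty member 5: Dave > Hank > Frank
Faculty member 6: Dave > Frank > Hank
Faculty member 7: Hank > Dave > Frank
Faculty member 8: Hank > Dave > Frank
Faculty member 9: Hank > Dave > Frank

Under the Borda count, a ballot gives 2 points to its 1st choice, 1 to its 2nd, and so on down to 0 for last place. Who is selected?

Hank

Borda scores:
  Dave: 2 + 1 + 0 + 0 + 2 + 2 + 1 + 1 + 1 = 10
  Frank: 0 + 0 + 1 + 1 + 0 + 1 + 0 + 0 + 0 = 3
  Hank: 1 + 2 + 2 + 2 + 1 + 0 + 2 + 2 + 2 = 14
Hank has the highest total.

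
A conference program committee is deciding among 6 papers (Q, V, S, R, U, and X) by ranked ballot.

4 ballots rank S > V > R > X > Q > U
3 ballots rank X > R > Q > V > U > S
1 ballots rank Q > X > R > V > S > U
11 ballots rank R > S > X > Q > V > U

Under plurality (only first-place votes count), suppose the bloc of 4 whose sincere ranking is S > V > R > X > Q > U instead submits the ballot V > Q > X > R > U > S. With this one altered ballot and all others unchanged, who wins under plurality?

First-place totals with the altered ballot: Q 1, V 4, S 0, R 11, U 0, X 3.
The winner is unchanged: still R.

R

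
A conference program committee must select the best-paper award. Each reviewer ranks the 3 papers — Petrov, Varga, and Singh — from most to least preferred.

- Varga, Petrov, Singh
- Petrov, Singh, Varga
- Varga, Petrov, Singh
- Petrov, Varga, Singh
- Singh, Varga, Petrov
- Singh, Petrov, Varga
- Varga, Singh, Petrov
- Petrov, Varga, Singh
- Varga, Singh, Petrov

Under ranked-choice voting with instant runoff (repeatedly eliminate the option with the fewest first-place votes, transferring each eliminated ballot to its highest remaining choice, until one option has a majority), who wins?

Varga

Round 1: Varga 4, Petrov 3, Singh 2. Singh has the fewest and is eliminated.
Round 2: Varga 5, Petrov 4. Varga has a majority.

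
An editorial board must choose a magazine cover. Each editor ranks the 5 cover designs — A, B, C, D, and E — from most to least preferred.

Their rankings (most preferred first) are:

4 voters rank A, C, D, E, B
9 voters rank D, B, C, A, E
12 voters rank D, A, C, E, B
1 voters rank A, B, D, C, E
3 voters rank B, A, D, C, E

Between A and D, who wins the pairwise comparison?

D

Ballots ranking A above D: 4+1+3 = 8.
Ballots ranking D above A: 9+12 = 21.
D wins the head-to-head, 21–8.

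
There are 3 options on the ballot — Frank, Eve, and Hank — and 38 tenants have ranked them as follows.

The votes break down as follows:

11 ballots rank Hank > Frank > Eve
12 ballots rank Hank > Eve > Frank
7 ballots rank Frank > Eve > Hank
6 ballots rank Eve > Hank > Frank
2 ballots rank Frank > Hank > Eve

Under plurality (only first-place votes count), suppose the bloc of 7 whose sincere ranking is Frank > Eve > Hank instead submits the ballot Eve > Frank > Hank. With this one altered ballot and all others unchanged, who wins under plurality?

First-place totals with the altered ballot: Frank 2, Eve 13, Hank 23.
The winner is unchanged: still Hank.

Hank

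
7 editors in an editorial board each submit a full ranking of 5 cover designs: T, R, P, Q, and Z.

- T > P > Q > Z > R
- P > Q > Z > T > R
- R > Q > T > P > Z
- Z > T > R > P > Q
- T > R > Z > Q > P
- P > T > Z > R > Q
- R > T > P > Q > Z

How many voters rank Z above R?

4

Ballots ranking Z above R: 4.
Ballots ranking R above Z: 3.
So 4 of 7 voters prefer Z to R.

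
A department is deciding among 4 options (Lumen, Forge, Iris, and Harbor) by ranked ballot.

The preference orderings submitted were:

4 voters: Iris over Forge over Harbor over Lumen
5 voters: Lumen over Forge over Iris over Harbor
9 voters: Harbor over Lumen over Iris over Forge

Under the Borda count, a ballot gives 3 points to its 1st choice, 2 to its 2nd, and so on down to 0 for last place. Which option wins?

Borda scores:
  Lumen: 4·0 + 5·3 + 9·2 = 33
  Forge: 4·2 + 5·2 + 9·0 = 18
  Iris: 4·3 + 5·1 + 9·1 = 26
  Harbor: 4·1 + 5·0 + 9·3 = 31
Lumen has the highest total.

Lumen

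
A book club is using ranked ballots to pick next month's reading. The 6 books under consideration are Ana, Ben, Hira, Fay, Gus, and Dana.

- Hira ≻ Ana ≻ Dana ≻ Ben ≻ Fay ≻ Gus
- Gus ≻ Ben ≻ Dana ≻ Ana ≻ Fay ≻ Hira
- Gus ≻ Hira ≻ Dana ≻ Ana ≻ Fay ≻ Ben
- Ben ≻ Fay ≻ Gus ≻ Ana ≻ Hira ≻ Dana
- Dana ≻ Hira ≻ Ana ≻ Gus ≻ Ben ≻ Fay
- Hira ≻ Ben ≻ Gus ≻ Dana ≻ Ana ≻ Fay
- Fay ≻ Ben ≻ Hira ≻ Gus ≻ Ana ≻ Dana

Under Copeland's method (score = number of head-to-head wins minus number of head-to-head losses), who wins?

Hira

Pairwise results:
  Ana vs Ben: Ben wins 4–3.
  Ana vs Hira: Hira wins 5–2.
  Ana vs Fay: Ana wins 5–2.
  Ana vs Gus: Gus wins 5–2.
  Ana vs Dana: Dana wins 4–3.
  Ben vs Hira: Hira wins 4–3.
  Ben vs Fay: Ben wins 5–2.
  Ben vs Gus: Ben wins 4–3.
  Ben vs Dana: Ben wins 4–3.
  Hira vs Fay: Hira wins 4–3.
  Hira vs Gus: Hira wins 4–3.
  Hira vs Dana: Hira wins 5–2.
  Fay vs Gus: Gus wins 4–3.
  Fay vs Dana: Dana wins 5–2.
  Gus vs Dana: Gus wins 5–2.
Copeland scores (wins − losses):
  Ana: 1 − 4 = -3
  Ben: 4 − 1 = 3
  Hira: 5 − 0 = 5
  Fay: 0 − 5 = -5
  Gus: 3 − 2 = 1
  Dana: 2 − 3 = -1
Hira has the best Copeland score.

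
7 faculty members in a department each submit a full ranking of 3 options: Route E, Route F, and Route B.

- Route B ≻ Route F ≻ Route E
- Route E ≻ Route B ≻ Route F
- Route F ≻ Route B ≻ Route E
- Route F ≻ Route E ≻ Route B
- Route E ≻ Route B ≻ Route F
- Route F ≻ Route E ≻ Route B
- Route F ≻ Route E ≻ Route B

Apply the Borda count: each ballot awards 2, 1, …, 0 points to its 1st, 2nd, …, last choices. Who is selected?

Borda scores:
  Route E: 0 + 2 + 0 + 1 + 2 + 1 + 1 = 7
  Route F: 1 + 0 + 2 + 2 + 0 + 2 + 2 = 9
  Route B: 2 + 1 + 1 + 0 + 1 + 0 + 0 = 5
Route F has the highest total.

Route F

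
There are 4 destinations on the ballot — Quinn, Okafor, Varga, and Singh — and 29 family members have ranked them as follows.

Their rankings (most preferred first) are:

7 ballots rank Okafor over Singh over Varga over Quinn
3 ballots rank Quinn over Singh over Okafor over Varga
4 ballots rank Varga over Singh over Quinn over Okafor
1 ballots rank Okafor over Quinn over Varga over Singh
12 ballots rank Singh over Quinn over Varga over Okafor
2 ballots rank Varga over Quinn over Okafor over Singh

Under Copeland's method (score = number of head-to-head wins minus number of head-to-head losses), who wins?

Singh

Pairwise results:
  Quinn vs Okafor: Quinn wins 21–8.
  Quinn vs Varga: Quinn wins 16–13.
  Quinn vs Singh: Singh wins 23–6.
  Okafor vs Varga: Varga wins 18–11.
  Okafor vs Singh: Singh wins 19–10.
  Varga vs Singh: Singh wins 22–7.
Copeland scores (wins − losses):
  Quinn: 2 − 1 = 1
  Okafor: 0 − 3 = -3
  Varga: 1 − 2 = -1
  Singh: 3 − 0 = 3
Singh has the best Copeland score.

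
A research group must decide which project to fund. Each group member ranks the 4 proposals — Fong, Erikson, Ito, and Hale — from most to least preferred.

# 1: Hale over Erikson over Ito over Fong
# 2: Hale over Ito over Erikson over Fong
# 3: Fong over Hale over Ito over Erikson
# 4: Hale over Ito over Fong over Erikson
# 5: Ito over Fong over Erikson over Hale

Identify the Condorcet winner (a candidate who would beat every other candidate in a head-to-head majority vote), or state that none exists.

Head-to-head results (5 voters total):
Fong vs Erikson: Fong wins 3–2.
Fong vs Ito: Ito wins 4–1.
Fong vs Hale: Hale wins 3–2.
Erikson vs Ito: Ito wins 4–1.
Erikson vs Hale: Hale wins 4–1.
Ito vs Hale: Hale wins 4–1.
Hale beats each rival — Fong (3–2), Erikson (4–1), Ito (4–1) — so Hale is the Condorcet winner.

Hale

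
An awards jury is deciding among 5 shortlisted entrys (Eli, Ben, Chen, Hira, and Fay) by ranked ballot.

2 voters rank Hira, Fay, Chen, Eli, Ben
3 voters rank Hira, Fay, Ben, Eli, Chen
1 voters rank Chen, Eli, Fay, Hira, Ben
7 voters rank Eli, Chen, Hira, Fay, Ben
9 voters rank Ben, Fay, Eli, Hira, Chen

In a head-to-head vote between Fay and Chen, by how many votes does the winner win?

Ballots ranking Fay above Chen: 2+3+9 = 14.
Ballots ranking Chen above Fay: 1+7 = 8.
Fay wins 14–8, a margin of 6.

6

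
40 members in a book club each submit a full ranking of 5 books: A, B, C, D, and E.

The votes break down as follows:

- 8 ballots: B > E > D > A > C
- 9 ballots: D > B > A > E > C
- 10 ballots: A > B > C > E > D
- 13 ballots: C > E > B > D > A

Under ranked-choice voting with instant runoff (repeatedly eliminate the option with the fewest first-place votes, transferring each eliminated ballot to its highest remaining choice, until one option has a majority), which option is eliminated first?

E

Round 1: C 13, A 10, D 9, B 8, E 0. E has the fewest and is eliminated.
Round 2: C 13, A 10, D 9, B 8. B has the fewest and is eliminated.
Round 3: D 17, C 13, A 10. A has the fewest and is eliminated.
Round 4: C 23, D 17. C has a majority.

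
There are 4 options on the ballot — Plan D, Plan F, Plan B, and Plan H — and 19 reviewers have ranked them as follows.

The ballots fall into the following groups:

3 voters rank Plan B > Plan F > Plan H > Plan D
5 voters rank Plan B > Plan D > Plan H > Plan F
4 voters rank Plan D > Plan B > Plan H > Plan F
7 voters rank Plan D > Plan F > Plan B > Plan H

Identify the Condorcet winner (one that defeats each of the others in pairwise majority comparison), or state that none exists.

Head-to-head results (19 voters total):
Plan D vs Plan F: Plan D wins 16–3.
Plan D vs Plan B: Plan D wins 11–8.
Plan D vs Plan H: Plan D wins 16–3.
Plan F vs Plan B: Plan B wins 12–7.
Plan F vs Plan H: Plan F wins 10–9.
Plan B vs Plan H: Plan B wins 19–0.
Plan D beats each rival — Plan F (16–3), Plan B (11–8), Plan H (16–3) — so Plan D is the Condorcet winner.

Plan D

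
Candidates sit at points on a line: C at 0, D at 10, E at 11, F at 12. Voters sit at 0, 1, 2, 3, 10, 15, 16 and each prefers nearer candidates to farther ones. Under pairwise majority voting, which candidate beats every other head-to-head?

C

With single-peaked preferences on a line, the Condorcet winner is the candidate closest to the median voter.
The median voter (position 3) is closest to C at 0.
Check: C vs F — voters closer to C: 4 of 7.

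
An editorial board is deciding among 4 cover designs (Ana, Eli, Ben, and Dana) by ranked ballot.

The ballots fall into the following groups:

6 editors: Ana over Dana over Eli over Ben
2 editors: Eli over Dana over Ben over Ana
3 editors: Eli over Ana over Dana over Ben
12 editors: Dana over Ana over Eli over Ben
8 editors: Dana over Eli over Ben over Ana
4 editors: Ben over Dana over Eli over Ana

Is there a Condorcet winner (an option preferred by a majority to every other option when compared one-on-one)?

Head-to-head results (35 voters total):
Ana vs Eli: Ana wins 18–17.
Ana vs Ben: Ana wins 21–14.
Ana vs Dana: Dana wins 26–9.
Eli vs Ben: Eli wins 31–4.
Eli vs Dana: Dana wins 30–5.
Ben vs Dana: Dana wins 31–4.
Dana beats each rival — Ana (26–9), Eli (30–5), Ben (31–4) — so Dana is the Condorcet winner.

Yes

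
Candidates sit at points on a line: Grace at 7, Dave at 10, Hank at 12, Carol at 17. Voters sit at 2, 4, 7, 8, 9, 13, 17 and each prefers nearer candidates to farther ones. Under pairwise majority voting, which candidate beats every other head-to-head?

Grace

With single-peaked preferences on a line, the Condorcet winner is the candidate closest to the median voter.
The median voter (position 8) is closest to Grace at 7.
Check: Grace vs Carol — voters closer to Grace: 5 of 7.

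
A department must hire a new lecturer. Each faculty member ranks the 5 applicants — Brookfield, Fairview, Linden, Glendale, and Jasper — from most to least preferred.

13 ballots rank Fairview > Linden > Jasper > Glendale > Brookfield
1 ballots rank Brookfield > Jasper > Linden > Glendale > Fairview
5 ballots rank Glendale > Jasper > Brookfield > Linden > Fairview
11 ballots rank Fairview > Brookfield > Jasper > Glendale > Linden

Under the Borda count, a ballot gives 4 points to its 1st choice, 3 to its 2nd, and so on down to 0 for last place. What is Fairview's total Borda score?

Borda scores:
  Brookfield: 13·0 + 4 + 5·2 + 11·3 = 47
  Fairview: 13·4 + 0 + 5·0 + 11·4 = 96
  Linden: 13·3 + 2 + 5·1 + 11·0 = 46
  Glendale: 13·1 + 1 + 5·4 + 11·1 = 45
  Jasper: 13·2 + 3 + 5·3 + 11·2 = 66

96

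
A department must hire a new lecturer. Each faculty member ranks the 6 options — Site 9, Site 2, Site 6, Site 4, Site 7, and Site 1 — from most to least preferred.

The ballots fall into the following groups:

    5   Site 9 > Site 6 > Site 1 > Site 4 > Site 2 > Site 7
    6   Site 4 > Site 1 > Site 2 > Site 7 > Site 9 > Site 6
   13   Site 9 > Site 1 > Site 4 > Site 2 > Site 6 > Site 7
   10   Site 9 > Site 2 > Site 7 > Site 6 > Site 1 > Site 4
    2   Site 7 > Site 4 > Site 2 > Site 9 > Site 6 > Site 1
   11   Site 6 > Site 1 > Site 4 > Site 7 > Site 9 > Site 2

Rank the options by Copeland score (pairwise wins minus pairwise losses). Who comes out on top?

Site 9

Pairwise results:
  Site 9 vs Site 2: Site 9 wins 39–8.
  Site 9 vs Site 6: Site 9 wins 36–11.
  Site 9 vs Site 4: Site 9 wins 28–19.
  Site 9 vs Site 7: Site 9 wins 28–19.
  Site 9 vs Site 1: Site 9 wins 30–17.
  Site 2 vs Site 6: Site 2 wins 31–16.
  Site 2 vs Site 4: Site 4 wins 37–10.
  Site 2 vs Site 7: Site 2 wins 34–13.
  Site 2 vs Site 1: Site 1 wins 35–12.
  Site 6 vs Site 4: Site 6 wins 26–21.
  Site 6 vs Site 7: Site 6 wins 29–18.
  Site 6 vs Site 1: Site 6 wins 28–19.
  Site 4 vs Site 7: Site 4 wins 35–12.
  Site 4 vs Site 1: Site 1 wins 39–8.
  Site 7 vs Site 1: Site 1 wins 35–12.
Copeland scores (wins − losses):
  Site 9: 5 − 0 = 5
  Site 2: 2 − 3 = -1
  Site 6: 3 − 2 = 1
  Site 4: 2 − 3 = -1
  Site 7: 0 − 5 = -5
  Site 1: 3 − 2 = 1
Site 9 has the best Copeland score.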